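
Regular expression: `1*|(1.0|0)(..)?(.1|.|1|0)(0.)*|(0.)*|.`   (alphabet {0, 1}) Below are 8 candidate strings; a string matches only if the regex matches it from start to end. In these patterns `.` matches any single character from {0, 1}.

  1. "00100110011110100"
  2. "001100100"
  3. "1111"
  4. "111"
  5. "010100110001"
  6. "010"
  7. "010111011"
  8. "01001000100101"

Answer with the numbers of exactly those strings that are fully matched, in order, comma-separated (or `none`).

3, 4

1 → no match
2 → no match
3 → match
4 → match
5 → no match
6 → no match
7 → no match
8 → no match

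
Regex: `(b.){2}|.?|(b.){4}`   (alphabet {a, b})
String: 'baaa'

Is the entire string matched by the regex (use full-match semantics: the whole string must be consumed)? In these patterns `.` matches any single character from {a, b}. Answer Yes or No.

No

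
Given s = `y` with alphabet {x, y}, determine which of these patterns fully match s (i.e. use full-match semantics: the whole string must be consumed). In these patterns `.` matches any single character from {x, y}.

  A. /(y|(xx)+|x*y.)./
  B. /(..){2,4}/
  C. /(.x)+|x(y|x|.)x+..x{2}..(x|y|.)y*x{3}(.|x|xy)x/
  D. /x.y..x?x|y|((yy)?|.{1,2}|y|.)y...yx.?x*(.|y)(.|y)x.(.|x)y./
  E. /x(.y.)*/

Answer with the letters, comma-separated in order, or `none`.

A → no match
B → no match
C → no match — must end with `x`
D → match
E → no match — must start with `x`

D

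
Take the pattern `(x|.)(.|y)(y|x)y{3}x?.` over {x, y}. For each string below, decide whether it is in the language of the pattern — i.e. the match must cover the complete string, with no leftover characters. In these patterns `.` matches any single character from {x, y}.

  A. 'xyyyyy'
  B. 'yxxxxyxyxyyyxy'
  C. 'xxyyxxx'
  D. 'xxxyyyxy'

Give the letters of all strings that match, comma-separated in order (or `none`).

D

A → no match
B → no match
C → no match
D → match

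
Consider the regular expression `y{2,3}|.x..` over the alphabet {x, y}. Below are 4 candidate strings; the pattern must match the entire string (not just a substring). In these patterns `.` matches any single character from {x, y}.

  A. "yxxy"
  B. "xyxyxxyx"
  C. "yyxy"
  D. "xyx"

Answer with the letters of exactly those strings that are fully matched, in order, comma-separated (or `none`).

A

A → match
B → no match
C → no match
D → no match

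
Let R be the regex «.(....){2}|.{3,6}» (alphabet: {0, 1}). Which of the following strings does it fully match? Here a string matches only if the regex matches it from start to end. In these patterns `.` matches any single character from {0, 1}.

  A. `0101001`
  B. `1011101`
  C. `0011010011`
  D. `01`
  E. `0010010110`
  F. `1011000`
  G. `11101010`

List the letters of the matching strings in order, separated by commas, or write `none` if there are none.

A → no match
B → no match
C → no match
D → no match
E → no match
F → no match
G → no match

none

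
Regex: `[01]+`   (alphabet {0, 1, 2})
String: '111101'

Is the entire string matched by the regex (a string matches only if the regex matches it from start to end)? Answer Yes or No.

Yes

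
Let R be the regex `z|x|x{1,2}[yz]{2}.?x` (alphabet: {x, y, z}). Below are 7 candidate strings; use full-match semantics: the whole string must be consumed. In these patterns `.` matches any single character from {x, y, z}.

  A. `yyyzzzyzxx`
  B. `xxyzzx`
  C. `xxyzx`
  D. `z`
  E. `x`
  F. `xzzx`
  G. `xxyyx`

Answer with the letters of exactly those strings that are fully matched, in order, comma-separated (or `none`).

A → no match
B → match
C → match
D → match
E → match
F → match
G → match

B, C, D, E, F, G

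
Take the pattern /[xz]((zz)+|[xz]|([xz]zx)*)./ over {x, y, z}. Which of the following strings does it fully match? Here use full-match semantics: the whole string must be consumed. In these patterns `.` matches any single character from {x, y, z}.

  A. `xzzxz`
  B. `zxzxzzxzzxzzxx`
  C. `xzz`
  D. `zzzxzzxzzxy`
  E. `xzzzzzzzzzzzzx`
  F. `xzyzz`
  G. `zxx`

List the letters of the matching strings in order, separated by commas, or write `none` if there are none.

A → match
B → match
C → match
D → match
E → match
F → no match
G → match

A, B, C, D, E, G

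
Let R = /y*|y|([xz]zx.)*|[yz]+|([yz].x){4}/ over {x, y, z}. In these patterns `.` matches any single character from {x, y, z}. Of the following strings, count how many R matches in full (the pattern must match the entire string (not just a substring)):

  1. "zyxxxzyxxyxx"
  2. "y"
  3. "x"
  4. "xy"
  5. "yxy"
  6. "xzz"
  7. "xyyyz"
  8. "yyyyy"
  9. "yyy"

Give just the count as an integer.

1 → no match
2 → match
3 → no match
4 → no match
5 → no match
6 → no match
7 → no match
8 → match
9 → match
Total matched: 3

3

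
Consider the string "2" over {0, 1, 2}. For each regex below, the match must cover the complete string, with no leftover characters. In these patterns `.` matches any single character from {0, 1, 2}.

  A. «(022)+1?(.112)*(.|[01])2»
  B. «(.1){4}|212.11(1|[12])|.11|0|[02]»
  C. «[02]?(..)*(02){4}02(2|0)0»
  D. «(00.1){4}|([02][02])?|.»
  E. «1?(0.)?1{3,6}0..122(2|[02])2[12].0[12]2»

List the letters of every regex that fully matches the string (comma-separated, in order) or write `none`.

A → no match — must start with "022"
B → match
C → no match — must end with "0"
D → match
E → no match

B, D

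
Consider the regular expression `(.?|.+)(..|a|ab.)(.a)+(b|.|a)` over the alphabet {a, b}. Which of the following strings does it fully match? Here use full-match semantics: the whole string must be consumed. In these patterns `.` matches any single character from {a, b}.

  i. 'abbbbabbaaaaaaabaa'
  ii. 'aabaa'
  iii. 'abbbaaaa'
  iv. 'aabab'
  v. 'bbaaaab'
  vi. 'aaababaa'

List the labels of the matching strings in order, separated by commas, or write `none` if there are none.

i → match
ii. 'aabaa' → match
iii. 'abbbaaaa' → match
iv. 'aabab' → match
v. 'bbaaaab' → match
vi. 'aaababaa' → match

i, ii, iii, iv, v, vi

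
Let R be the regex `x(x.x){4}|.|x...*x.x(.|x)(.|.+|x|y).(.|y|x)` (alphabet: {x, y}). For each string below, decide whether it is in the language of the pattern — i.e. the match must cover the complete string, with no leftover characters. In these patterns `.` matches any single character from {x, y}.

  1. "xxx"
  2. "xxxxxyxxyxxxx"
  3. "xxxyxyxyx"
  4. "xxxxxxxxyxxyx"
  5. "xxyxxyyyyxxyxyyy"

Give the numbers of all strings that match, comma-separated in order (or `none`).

1 → no match
2 → match
3 → no match
4 → match
5 → no match

2, 4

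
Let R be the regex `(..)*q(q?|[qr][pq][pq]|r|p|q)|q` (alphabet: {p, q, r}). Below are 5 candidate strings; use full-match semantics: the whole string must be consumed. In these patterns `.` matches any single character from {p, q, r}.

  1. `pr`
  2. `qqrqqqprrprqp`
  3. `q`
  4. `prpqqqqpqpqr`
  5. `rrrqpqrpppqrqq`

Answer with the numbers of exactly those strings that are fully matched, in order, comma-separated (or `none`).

1 → no match
2 → no match
3 → match
4 → match
5 → match

3, 4, 5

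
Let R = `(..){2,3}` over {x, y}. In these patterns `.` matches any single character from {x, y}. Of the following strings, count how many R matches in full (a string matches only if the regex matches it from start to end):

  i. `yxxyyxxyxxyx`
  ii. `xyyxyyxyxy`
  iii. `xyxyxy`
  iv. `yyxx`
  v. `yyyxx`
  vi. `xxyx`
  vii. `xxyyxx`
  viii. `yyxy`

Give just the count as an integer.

i → no match
ii → no match
iii → match
iv → match
v → no match
vi → match
vii → match
viii → match
Total matched: 5

5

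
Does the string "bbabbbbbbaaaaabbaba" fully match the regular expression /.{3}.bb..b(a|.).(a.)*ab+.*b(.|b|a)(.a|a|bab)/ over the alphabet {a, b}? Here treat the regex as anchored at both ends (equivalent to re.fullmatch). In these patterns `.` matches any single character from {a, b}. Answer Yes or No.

Yes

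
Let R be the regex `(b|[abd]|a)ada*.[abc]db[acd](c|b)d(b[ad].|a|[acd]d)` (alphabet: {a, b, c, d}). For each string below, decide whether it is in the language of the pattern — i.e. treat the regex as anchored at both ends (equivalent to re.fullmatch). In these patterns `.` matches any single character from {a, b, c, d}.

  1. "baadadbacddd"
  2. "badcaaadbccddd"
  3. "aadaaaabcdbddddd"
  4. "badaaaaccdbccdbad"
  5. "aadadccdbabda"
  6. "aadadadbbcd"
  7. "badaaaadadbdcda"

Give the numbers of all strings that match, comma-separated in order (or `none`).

4, 7

1 → no match
2 → no match
3 → no match
4 → match
5 → no match
6 → no match
7 → match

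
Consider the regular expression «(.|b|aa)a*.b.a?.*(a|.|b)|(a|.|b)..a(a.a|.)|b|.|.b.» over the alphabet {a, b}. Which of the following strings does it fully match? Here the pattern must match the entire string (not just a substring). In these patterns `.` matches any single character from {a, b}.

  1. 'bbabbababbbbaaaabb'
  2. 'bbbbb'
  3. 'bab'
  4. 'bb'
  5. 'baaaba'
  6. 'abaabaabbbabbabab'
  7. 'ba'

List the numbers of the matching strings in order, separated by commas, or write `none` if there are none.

2

1 → no match
2. 'bbbbb' → match
3. 'bab' → no match
4. 'bb' → no match
5. 'baaaba' → no match
6 → no match
7. 'ba' → no match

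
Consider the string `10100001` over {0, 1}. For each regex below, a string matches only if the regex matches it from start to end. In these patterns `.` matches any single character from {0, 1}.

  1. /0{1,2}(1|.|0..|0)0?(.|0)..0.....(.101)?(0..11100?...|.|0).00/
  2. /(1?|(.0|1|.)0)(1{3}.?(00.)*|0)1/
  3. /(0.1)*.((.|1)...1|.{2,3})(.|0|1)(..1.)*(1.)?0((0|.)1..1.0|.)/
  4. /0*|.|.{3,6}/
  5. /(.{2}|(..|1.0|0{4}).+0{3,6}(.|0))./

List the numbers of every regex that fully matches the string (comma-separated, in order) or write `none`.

1 → no match — must start with `0`
2 → no match
3 → no match
4 → no match
5 → match

5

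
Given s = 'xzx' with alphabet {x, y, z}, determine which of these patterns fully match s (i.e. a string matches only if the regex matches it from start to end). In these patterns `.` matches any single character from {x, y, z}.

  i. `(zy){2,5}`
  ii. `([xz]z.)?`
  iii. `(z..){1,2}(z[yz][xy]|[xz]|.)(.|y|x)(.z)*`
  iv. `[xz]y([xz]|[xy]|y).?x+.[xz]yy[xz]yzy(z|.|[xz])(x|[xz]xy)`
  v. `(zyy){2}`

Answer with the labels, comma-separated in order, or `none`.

i → no match — must start with 'zy'
ii → match
iii → no match — must start with 'z'
iv → no match
v → no match — must start with 'zyy'

ii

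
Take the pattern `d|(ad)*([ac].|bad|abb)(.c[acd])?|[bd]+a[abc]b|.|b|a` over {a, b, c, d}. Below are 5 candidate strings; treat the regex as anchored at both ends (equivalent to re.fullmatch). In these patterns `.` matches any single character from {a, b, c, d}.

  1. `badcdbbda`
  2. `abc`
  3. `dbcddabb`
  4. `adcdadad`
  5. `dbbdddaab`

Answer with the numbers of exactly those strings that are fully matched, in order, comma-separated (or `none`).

1. `badcdbbda` → no match
2. `abc` → no match
3. `dbcddabb` → no match
4. `adcdadad` → no match
5. `dbbdddaab` → match

5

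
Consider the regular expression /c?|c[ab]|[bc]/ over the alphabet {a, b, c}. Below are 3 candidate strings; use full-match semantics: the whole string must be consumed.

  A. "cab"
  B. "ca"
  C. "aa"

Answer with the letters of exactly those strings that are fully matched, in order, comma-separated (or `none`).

B

A. "cab" → no match
B. "ca" → match
C. "aa" → no match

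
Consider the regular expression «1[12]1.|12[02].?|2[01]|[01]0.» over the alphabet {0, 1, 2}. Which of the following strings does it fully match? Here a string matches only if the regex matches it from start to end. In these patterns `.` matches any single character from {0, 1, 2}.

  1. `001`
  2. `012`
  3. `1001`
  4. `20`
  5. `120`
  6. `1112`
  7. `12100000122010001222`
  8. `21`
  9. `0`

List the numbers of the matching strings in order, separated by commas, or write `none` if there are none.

1 → match
2 → no match
3 → no match
4 → match
5 → match
6 → match
7 → no match
8 → match
9 → no match

1, 4, 5, 6, 8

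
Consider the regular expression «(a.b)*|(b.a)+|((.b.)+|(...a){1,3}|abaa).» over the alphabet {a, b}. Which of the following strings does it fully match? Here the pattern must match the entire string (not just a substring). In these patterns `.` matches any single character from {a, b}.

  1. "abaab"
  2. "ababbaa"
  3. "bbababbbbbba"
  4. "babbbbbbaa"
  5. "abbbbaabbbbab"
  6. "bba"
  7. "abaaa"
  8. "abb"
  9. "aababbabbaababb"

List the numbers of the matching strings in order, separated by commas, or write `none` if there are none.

1 → match
2 → match
3 → no match
4 → no match
5 → match
6 → match
7 → match
8 → match
9 → match

1, 2, 5, 6, 7, 8, 9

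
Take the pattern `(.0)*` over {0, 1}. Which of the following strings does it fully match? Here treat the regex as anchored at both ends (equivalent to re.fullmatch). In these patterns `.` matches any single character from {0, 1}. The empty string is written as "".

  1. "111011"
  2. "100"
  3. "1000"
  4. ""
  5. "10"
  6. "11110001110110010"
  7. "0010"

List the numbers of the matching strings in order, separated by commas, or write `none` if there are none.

3, 4, 5, 7

1 → no match
2 → no match
3 → match
4 → match
5 → match
6 → no match
7 → match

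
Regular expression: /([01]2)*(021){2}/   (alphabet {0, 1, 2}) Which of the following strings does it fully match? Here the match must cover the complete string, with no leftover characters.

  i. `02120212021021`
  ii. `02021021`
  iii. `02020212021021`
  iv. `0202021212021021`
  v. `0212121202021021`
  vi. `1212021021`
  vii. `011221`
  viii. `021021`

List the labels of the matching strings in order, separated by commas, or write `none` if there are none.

i, ii, iii, iv, v, vi, viii

i → match
ii → match
iii → match
iv → match
v → match
vi → match
vii → no match — must end with `021`
viii → match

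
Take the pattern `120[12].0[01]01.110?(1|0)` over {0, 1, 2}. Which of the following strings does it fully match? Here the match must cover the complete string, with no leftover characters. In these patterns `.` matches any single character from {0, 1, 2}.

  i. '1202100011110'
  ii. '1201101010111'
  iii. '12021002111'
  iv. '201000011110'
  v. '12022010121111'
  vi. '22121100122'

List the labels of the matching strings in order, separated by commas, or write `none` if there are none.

i → match
ii → match
iii → no match
iv → no match — must start with '120'
v → no match
vi → no match — must start with '120'

i, ii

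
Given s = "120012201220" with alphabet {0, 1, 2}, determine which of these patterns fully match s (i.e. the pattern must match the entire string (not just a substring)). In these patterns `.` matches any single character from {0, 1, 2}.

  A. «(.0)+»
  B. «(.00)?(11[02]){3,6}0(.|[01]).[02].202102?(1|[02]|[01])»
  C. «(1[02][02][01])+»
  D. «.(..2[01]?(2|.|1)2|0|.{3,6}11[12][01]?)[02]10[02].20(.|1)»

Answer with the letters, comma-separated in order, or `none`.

A → no match
B → no match
C → match
D → no match

C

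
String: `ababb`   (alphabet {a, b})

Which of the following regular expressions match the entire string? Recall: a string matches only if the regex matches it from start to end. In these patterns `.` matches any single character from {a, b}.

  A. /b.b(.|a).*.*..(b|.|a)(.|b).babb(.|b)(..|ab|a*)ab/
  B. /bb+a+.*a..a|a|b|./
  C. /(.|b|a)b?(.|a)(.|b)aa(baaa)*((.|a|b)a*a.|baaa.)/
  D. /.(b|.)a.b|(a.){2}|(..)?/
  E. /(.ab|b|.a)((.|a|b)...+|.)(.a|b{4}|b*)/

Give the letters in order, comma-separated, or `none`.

A → no match — must start with `b`
B → no match
C → no match
D → match
E → no match

D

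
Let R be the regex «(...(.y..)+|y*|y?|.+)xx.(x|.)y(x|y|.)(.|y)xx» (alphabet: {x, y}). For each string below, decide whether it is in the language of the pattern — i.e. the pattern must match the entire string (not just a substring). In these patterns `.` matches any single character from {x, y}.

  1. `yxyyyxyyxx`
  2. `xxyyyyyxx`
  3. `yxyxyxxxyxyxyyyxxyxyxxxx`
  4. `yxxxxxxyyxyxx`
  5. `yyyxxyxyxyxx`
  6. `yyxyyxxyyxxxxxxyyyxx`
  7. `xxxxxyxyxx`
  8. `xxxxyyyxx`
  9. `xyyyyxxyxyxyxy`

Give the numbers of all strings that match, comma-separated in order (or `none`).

1. `yxyyyxyyxx` → no match
2. `xxyyyyyxx` → match
3 → match
4 → match
5. `yyyxxyxyxyxx` → match
6 → match
7. `xxxxxyxyxx` → match
8. `xxxxyyyxx` → match
9 → no match — must end with `xx`

2, 3, 4, 5, 6, 7, 8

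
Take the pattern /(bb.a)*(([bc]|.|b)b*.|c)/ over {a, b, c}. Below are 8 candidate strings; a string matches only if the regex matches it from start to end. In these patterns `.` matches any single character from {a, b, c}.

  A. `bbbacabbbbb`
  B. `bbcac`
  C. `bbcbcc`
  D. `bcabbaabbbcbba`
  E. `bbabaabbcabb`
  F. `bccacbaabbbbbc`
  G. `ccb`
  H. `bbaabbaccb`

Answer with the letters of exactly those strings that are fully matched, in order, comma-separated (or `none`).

B

A → no match
B → match
C → no match
D → no match
E → no match
F → no match
G → no match
H → no match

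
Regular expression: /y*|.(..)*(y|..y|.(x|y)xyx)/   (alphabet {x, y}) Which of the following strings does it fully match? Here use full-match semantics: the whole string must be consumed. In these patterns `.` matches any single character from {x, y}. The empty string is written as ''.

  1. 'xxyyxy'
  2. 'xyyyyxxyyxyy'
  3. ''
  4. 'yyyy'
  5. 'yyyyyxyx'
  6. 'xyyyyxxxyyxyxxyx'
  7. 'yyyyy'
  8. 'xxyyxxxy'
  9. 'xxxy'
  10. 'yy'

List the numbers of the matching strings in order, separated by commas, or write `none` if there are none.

1. 'xxyyxy' → match
2. 'xyyyyxxyyxyy' → match
3. '' → match
4. 'yyyy' → match
5. 'yyyyyxyx' → match
6 → match
7. 'yyyyy' → match
8. 'xxyyxxxy' → match
9. 'xxxy' → match
10. 'yy' → match

1, 2, 3, 4, 5, 6, 7, 8, 9, 10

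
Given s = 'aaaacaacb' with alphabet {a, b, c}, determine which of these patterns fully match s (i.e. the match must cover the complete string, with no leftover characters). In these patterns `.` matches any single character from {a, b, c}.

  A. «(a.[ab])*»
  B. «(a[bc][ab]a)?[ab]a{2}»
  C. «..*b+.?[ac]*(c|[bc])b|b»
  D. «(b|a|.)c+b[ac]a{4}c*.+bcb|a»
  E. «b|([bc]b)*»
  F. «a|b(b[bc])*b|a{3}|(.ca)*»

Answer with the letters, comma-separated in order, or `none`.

A

A → match
B → no match — must end with 'a'
C → no match
D → no match
E → no match
F → no match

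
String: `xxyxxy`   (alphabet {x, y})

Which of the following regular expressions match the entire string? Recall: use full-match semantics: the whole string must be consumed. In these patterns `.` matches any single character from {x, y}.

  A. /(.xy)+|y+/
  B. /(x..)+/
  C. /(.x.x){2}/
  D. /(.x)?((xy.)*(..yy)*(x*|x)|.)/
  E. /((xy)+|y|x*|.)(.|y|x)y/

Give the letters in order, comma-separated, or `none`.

A → match
B → match
C → no match — must end with `x`
D → no match
E → no match

A, B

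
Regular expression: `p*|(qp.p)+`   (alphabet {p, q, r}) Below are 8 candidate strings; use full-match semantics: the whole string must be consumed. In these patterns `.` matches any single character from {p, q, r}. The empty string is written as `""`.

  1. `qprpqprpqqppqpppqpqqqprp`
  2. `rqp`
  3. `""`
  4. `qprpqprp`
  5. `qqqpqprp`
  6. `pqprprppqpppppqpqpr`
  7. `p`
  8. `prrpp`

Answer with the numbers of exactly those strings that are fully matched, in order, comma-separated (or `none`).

3, 4, 7

1 → no match
2 → no match
3 → match
4 → match
5 → no match
6 → no match
7 → match
8 → no match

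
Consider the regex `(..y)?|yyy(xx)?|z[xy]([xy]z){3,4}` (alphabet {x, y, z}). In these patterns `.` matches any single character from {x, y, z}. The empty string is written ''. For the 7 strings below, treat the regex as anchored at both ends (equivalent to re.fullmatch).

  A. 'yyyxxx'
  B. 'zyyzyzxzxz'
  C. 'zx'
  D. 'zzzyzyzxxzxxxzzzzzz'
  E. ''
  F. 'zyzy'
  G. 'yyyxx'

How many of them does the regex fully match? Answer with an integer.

3

A. 'yyyxxx' → no match
B. 'zyyzyzxzxz' → match
C. 'zx' → no match
D → no match
E. '' → match
F. 'zyzy' → no match
G. 'yyyxx' → match
Total matched: 3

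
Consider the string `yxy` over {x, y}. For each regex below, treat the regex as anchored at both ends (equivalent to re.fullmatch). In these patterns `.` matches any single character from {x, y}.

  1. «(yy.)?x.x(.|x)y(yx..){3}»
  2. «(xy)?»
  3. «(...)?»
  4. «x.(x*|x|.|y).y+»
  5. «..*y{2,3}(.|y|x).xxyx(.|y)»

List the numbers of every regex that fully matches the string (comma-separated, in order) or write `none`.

3

1 → no match
2 → no match
3 → match
4 → no match — must start with `x`
5 → no match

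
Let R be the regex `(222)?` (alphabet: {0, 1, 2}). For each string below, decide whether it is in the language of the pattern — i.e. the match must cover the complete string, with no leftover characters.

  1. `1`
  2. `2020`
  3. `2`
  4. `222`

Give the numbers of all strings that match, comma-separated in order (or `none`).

4

1. `1` → no match
2. `2020` → no match
3. `2` → no match
4. `222` → match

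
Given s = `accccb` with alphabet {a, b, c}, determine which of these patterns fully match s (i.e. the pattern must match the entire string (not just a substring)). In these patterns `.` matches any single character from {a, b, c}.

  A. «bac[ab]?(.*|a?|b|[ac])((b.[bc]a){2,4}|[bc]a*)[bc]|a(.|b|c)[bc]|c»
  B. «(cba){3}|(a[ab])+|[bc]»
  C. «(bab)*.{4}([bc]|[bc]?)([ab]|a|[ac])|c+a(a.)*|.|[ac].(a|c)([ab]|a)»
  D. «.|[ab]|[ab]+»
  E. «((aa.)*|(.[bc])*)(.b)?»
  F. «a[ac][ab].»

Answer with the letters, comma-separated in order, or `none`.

C, E

A → no match
B → no match
C → match
D → no match
E → match
F → no match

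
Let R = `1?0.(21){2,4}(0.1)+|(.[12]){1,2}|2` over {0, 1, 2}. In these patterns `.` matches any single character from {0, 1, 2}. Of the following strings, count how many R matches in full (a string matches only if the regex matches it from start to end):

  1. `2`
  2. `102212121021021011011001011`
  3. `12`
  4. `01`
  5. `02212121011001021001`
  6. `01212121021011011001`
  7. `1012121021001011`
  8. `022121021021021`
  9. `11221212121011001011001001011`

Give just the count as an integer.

8

1 → match
2 → match
3 → match
4 → match
5 → match
6 → match
7 → match
8 → match
9 → no match
Total matched: 8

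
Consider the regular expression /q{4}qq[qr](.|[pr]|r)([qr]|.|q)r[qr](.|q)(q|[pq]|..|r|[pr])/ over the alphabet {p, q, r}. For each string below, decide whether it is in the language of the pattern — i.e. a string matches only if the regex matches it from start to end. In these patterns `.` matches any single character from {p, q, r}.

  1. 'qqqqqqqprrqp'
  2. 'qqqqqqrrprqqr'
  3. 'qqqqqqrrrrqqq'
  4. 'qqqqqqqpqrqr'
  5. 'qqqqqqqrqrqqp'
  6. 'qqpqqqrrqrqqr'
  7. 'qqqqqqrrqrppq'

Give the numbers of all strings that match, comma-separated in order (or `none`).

2, 3, 5

1 → no match
2 → match
3 → match
4 → no match
5 → match
6 → no match
7 → no match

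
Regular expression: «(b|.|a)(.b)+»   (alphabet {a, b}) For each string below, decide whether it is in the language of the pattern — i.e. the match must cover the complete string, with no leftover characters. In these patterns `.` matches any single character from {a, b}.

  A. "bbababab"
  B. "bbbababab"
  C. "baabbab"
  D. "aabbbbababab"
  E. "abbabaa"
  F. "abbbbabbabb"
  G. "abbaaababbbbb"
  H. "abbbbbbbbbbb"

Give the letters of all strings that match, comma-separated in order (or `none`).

B

A. "bbababab" → no match
B. "bbbababab" → match
C. "baabbab" → no match
D. "aabbbbababab" → no match
E. "abbabaa" → no match — must end with "b"
F. "abbbbabbabb" → no match
G → no match
H. "abbbbbbbbbbb" → no match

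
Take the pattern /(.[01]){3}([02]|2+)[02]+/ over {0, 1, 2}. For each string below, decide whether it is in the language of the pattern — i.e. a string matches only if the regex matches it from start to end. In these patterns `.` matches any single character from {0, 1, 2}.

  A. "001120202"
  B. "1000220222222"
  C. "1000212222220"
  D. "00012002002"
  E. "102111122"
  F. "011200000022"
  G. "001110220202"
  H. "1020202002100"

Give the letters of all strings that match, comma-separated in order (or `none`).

A, C, D, G

A → match
B → no match
C → match
D → match
E → no match
F → no match
G → match
H → no match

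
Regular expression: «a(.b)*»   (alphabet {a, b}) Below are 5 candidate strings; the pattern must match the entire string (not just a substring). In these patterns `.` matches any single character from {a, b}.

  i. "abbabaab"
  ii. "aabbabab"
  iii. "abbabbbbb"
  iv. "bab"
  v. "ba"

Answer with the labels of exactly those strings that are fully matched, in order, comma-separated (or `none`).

iii

i. "abbabaab" → no match
ii. "aabbabab" → no match
iii. "abbabbbbb" → match
iv. "bab" → no match — must start with "a"
v. "ba" → no match — must start with "a"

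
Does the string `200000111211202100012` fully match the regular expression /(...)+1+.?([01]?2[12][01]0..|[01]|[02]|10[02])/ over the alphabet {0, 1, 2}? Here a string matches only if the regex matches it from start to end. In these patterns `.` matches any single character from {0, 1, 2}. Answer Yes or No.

No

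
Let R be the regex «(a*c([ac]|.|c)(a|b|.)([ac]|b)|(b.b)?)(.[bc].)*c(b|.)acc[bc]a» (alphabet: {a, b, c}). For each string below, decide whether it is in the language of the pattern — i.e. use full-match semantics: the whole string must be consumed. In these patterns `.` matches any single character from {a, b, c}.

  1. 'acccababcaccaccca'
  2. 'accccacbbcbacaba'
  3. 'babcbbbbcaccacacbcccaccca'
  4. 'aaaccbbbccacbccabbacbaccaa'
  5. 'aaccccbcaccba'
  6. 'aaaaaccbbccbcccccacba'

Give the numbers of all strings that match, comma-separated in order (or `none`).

3

1 → no match
2 → no match
3 → match
4 → no match
5 → no match
6 → no match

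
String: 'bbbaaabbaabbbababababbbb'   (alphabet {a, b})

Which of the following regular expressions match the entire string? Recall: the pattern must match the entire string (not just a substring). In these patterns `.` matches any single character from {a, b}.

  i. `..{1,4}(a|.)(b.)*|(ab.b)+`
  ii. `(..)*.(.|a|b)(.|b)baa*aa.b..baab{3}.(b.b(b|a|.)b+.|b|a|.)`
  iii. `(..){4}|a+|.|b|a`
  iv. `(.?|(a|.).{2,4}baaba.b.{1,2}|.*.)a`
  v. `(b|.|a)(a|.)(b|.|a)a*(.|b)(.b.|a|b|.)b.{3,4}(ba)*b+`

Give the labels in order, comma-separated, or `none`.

v

i → no match
ii → no match
iii → no match
iv → no match — must end with 'a'
v → match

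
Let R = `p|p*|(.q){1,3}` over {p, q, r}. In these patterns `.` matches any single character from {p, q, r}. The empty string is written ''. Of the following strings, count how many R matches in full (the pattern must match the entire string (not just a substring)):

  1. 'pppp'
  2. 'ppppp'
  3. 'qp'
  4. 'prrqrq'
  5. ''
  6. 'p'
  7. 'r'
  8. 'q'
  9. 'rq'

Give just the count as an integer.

1 → match
2 → match
3 → no match
4 → no match
5 → match
6 → match
7 → no match
8 → no match
9 → match
Total matched: 5

5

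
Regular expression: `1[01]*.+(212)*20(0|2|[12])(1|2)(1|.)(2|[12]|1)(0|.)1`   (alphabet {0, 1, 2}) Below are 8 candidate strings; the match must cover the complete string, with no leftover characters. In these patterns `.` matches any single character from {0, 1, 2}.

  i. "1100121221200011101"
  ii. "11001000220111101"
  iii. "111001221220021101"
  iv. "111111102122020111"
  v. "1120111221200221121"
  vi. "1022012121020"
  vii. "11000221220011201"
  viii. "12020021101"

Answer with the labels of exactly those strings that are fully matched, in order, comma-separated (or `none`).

i → no match
ii → match
iii → match
iv → no match
v → no match
vi → no match — must end with "1"
vii → match
viii → match

ii, iii, vii, viii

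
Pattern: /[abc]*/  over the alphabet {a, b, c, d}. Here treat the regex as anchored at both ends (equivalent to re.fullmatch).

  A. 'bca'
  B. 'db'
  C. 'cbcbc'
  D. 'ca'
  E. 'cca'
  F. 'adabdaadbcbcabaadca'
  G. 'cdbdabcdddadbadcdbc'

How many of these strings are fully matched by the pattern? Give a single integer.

A → match
B → no match
C → match
D → match
E → match
F → no match
G → no match
Total matched: 4

4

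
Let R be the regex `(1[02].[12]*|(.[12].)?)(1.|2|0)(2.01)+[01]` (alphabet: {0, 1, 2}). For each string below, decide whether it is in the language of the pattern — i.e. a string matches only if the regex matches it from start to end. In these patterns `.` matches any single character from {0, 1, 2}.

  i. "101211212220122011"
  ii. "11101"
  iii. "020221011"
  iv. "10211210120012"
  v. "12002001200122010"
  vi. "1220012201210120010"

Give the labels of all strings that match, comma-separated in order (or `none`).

i, iii, v, vi

i → match
ii → no match
iii → match
iv → no match
v → match
vi → match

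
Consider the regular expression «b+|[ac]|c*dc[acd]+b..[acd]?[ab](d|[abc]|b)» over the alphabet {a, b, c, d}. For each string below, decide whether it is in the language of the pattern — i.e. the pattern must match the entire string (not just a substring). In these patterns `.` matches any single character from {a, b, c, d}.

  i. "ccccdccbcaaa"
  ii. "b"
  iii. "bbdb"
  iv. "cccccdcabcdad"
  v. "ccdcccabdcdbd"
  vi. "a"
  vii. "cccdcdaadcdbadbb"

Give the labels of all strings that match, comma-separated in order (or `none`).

i, ii, iv, v, vi, vii

i → match
ii → match
iii → no match
iv → match
v → match
vi → match
vii → match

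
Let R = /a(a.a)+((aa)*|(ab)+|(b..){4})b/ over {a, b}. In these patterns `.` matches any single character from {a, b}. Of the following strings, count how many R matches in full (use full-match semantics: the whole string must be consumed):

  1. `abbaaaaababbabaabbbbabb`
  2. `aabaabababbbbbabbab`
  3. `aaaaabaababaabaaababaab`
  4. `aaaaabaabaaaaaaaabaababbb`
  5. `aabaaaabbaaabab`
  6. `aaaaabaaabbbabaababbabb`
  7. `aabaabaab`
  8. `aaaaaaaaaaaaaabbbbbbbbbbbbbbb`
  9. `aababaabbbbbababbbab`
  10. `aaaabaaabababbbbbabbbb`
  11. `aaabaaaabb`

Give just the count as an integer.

0

1 → no match — must start with `aa`
2 → no match
3 → no match
4 → no match
5 → no match
6 → no match
7 → no match
8 → no match
9 → no match
10 → no match
11 → no match
Total matched: 0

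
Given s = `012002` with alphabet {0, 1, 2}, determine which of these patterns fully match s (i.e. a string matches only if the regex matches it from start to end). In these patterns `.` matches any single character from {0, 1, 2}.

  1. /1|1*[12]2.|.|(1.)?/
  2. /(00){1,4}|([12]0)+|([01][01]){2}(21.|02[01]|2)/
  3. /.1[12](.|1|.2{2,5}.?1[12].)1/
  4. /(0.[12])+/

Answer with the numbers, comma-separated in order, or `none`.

4

1 → no match
2 → no match
3 → no match — must end with `1`
4 → match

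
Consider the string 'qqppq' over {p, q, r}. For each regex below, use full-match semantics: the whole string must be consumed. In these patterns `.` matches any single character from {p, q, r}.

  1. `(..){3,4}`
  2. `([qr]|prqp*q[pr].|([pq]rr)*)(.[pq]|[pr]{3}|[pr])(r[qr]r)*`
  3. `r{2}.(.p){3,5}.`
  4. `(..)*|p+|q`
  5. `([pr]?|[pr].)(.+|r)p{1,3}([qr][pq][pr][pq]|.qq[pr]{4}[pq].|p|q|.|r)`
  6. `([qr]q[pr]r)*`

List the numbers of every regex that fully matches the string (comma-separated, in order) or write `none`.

1 → no match
2 → no match
3 → no match — must start with 'r'
4 → no match
5 → match
6 → no match

5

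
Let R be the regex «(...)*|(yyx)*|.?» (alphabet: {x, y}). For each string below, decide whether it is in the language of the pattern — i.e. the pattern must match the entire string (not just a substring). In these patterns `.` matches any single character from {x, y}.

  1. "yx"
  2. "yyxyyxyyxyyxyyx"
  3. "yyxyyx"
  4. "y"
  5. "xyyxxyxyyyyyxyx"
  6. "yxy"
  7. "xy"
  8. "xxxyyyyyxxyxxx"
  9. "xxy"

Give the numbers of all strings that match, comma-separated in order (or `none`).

2, 3, 4, 5, 6, 9

1 → no match
2 → match
3 → match
4 → match
5 → match
6 → match
7 → no match
8 → no match
9 → match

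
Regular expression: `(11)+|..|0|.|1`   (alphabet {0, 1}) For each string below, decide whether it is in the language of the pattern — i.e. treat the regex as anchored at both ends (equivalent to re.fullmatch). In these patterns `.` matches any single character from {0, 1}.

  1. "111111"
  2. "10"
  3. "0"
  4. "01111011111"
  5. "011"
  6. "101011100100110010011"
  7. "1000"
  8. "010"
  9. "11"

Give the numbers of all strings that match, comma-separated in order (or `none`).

1, 2, 3, 9

1 → match
2 → match
3 → match
4 → no match
5 → no match
6 → no match
7 → no match
8 → no match
9 → match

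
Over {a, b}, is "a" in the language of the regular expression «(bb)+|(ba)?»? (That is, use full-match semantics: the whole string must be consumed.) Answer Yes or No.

No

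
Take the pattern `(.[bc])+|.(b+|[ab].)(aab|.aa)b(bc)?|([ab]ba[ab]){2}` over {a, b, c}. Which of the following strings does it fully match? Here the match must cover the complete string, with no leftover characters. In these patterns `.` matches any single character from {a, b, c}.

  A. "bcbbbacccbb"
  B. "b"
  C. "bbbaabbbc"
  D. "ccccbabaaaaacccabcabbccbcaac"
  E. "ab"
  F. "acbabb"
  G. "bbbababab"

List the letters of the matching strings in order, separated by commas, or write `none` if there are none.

C, E

A → no match
B → no match
C → match
D → no match
E → match
F → no match
G → no match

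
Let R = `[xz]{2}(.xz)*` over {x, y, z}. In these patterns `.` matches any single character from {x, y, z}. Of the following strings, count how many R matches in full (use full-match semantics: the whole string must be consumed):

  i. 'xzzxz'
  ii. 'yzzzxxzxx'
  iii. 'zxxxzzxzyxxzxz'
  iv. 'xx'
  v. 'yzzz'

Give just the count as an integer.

i → match
ii → no match
iii → no match
iv → match
v → no match
Total matched: 2

2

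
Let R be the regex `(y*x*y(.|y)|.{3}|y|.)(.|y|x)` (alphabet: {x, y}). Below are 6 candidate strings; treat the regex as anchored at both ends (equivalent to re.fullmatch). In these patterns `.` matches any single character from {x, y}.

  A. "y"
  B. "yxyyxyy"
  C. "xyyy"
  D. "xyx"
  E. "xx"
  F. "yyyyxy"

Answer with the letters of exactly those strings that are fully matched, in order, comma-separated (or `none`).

A → no match
B → no match
C → match
D → no match
E → match
F → match

C, E, F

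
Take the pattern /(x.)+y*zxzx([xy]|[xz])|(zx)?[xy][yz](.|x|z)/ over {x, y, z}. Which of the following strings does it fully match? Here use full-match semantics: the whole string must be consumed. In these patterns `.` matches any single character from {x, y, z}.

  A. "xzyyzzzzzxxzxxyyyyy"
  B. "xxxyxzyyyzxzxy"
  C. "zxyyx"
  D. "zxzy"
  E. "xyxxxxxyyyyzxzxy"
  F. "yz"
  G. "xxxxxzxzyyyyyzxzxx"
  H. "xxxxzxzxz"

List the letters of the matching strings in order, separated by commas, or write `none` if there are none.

A → no match
B → match
C → match
D → no match
E → match
F → no match
G → match
H → match

B, C, E, G, H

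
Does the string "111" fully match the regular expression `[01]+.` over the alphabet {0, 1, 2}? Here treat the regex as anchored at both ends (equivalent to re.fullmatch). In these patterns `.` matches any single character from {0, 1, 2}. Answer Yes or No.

Yes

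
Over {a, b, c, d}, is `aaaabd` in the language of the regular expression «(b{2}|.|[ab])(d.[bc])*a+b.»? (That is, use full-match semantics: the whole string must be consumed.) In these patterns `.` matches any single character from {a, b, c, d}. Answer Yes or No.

Yes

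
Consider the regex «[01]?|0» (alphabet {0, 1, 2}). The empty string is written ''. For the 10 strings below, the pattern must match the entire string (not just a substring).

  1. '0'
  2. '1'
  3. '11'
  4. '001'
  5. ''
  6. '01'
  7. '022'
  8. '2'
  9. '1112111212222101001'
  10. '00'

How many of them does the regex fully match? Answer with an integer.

1 → match
2 → match
3 → no match
4 → no match
5 → match
6 → no match
7 → no match
8 → no match
9 → no match
10 → no match
Total matched: 3

3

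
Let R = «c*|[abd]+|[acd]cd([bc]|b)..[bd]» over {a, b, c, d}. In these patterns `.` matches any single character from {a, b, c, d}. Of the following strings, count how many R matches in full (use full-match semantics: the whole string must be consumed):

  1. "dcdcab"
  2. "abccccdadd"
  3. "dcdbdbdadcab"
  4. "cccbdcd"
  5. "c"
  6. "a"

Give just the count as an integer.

2

1 → no match
2 → no match
3 → no match
4 → no match
5 → match
6 → match
Total matched: 2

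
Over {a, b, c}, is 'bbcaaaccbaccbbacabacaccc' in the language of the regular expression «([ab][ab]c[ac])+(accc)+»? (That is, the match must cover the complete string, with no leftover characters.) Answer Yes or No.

No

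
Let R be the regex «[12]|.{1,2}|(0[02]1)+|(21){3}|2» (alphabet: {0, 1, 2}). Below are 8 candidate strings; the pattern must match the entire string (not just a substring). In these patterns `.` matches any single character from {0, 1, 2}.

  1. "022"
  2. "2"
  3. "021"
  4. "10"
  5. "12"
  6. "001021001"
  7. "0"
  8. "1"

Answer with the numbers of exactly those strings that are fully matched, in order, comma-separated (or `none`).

1 → no match
2 → match
3 → match
4 → match
5 → match
6 → match
7 → match
8 → match

2, 3, 4, 5, 6, 7, 8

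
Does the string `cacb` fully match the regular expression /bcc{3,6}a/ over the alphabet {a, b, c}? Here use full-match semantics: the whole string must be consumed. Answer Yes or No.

No

Every match must start with `bcc`, but `cacb` does not.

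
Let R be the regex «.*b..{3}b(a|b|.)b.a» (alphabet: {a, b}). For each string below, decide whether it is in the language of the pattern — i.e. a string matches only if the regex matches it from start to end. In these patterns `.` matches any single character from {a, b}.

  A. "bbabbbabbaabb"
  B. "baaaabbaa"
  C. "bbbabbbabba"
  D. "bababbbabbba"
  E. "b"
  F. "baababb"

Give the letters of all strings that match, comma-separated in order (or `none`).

A → no match — must end with "a"
B → no match
C → match
D → no match
E → no match — must end with "a"
F → no match — must end with "a"

C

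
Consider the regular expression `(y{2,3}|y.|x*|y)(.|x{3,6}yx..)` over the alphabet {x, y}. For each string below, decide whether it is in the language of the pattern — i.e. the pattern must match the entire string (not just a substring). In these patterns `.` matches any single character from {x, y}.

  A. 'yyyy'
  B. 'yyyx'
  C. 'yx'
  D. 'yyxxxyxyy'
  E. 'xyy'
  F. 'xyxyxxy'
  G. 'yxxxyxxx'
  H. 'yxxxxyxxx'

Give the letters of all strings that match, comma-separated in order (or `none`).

A → match
B → match
C → match
D → match
E → no match
F → no match
G → match
H → match

A, B, C, D, G, H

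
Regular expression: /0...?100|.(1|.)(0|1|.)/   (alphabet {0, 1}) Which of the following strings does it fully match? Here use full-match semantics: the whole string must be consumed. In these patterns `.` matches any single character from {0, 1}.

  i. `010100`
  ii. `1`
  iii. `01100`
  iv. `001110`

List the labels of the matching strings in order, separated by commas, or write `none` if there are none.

i

i → match
ii → no match
iii → no match
iv → no match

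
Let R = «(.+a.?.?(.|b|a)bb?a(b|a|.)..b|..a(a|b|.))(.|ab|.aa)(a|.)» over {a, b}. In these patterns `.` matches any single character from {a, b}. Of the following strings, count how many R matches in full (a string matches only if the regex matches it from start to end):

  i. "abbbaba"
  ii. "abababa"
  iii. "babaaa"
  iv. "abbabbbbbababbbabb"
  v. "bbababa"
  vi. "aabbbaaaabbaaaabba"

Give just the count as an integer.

3

i → no match
ii → match
iii → no match
iv → no match
v → match
vi → match
Total matched: 3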